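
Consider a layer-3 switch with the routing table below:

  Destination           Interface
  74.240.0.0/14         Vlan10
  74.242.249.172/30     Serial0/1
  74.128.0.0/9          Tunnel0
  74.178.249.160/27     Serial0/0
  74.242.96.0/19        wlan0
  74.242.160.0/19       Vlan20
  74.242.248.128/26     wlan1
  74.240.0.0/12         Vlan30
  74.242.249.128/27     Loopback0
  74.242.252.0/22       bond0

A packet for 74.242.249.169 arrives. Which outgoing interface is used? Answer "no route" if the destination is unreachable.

Routes whose prefix contains 74.242.249.169:
  74.128.0.0/9 (74.128.0.0 - 74.255.255.255) -> Tunnel0
  74.240.0.0/12 (74.240.0.0 - 74.255.255.255) -> Vlan30
  74.240.0.0/14 (74.240.0.0 - 74.243.255.255) -> Vlan10
More-specific entries that do NOT match:
  74.242.249.172/30 (74.242.249.172 - 74.242.249.175) does not contain 74.242.249.169
  74.178.249.160/27 (74.178.249.160 - 74.178.249.191) does not contain 74.242.249.169
  74.242.249.128/27 (74.242.249.128 - 74.242.249.159) does not contain 74.242.249.169
  74.242.248.128/26 (74.242.248.128 - 74.242.248.191) does not contain 74.242.249.169
  74.242.252.0/22 (74.242.252.0 - 74.242.255.255) does not contain 74.242.249.169
  74.242.96.0/19 (74.242.96.0 - 74.242.127.255) does not contain 74.242.249.169
  74.242.160.0/19 (74.242.160.0 - 74.242.191.255) does not contain 74.242.249.169
Longest matching prefix is /14 -> interface Vlan10.

Vlan10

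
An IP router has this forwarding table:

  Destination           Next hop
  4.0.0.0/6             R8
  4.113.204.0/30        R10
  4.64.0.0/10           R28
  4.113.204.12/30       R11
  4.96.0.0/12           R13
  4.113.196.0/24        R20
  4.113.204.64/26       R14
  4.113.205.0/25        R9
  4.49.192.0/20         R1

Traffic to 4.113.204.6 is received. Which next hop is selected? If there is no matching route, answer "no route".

Routes whose prefix contains 4.113.204.6:
  4.0.0.0/6 (4.0.0.0 - 7.255.255.255) -> R8
  4.64.0.0/10 (4.64.0.0 - 4.127.255.255) -> R28
More-specific entries that do NOT match:
  4.113.204.0/30 (4.113.204.0 - 4.113.204.3) does not contain 4.113.204.6
  4.113.204.12/30 (4.113.204.12 - 4.113.204.15) does not contain 4.113.204.6
  4.113.204.64/26 (4.113.204.64 - 4.113.204.127) does not contain 4.113.204.6
  4.113.205.0/25 (4.113.205.0 - 4.113.205.127) does not contain 4.113.204.6
  4.113.196.0/24 (4.113.196.0 - 4.113.196.255) does not contain 4.113.204.6
  4.49.192.0/20 (4.49.192.0 - 4.49.207.255) does not contain 4.113.204.6
  4.96.0.0/12 (4.96.0.0 - 4.111.255.255) does not contain 4.113.204.6
Longest matching prefix is /10 -> next hop R28.

R28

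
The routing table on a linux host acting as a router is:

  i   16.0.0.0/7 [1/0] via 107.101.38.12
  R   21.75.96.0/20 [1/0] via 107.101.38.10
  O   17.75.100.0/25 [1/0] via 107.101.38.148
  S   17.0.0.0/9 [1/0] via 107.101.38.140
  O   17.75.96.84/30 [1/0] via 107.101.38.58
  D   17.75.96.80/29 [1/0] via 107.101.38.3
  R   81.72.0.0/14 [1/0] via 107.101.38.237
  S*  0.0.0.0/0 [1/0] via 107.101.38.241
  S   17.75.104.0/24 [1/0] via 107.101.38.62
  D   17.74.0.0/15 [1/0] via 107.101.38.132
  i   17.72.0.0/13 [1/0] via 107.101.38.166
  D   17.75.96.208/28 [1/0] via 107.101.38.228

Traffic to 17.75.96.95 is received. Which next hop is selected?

Routes whose prefix contains 17.75.96.95:
  0.0.0.0/0 (default, matches everything) -> 107.101.38.241
  16.0.0.0/7 (16.0.0.0 - 17.255.255.255) -> 107.101.38.12
  17.0.0.0/9 (17.0.0.0 - 17.127.255.255) -> 107.101.38.140
  17.72.0.0/13 (17.72.0.0 - 17.79.255.255) -> 107.101.38.166
  17.74.0.0/15 (17.74.0.0 - 17.75.255.255) -> 107.101.38.132
More-specific entries that do NOT match:
  17.75.96.84/30 (17.75.96.84 - 17.75.96.87) does not contain 17.75.96.95
  17.75.96.80/29 (17.75.96.80 - 17.75.96.87) does not contain 17.75.96.95
  17.75.96.208/28 (17.75.96.208 - 17.75.96.223) does not contain 17.75.96.95
  17.75.100.0/25 (17.75.100.0 - 17.75.100.127) does not contain 17.75.96.95
  17.75.104.0/24 (17.75.104.0 - 17.75.104.255) does not contain 17.75.96.95
  21.75.96.0/20 (21.75.96.0 - 21.75.111.255) does not contain 17.75.96.95
Longest matching prefix is /15 -> next hop 107.101.38.132.

107.101.38.132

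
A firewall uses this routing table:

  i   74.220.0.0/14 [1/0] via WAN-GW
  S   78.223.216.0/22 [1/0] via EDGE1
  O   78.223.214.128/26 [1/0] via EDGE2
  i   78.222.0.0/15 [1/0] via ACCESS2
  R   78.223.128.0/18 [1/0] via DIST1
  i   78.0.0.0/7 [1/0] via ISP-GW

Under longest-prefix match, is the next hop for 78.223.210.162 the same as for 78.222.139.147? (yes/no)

yes

78.223.210.162: longest match 78.222.0.0/15 -> ACCESS2
78.222.139.147: longest match 78.222.0.0/15 -> ACCESS2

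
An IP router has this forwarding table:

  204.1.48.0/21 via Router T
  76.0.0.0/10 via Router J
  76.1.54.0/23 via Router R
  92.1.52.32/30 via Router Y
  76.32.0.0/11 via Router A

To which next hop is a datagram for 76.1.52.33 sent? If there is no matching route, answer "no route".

Routes whose prefix contains 76.1.52.33:
  76.0.0.0/10 (76.0.0.0 - 76.63.255.255) -> Router J
More-specific entries that do NOT match:
  92.1.52.32/30 (92.1.52.32 - 92.1.52.35) does not contain 76.1.52.33
  76.1.54.0/23 (76.1.54.0 - 76.1.55.255) does not contain 76.1.52.33
  204.1.48.0/21 (204.1.48.0 - 204.1.55.255) does not contain 76.1.52.33
  76.32.0.0/11 (76.32.0.0 - 76.63.255.255) does not contain 76.1.52.33
Longest matching prefix is /10 -> next hop Router J.

Router J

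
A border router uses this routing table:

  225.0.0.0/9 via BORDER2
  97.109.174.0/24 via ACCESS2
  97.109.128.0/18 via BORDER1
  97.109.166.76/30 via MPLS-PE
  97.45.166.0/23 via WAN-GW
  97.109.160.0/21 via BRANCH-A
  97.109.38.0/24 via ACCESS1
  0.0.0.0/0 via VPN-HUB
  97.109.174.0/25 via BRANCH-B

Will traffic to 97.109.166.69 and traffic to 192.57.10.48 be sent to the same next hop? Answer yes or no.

no

97.109.166.69: longest match 97.109.160.0/21 -> BRANCH-A
192.57.10.48: longest match 0.0.0.0/0 -> VPN-HUB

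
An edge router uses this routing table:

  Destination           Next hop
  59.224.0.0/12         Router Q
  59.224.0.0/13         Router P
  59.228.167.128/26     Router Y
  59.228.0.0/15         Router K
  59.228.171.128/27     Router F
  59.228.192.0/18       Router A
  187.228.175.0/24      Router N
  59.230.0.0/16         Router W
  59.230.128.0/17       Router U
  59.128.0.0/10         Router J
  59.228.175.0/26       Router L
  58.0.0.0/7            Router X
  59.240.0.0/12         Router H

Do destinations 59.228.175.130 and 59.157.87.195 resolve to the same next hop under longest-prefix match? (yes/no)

no

59.228.175.130: longest match 59.228.0.0/15 -> Router K
59.157.87.195: longest match 59.128.0.0/10 -> Router J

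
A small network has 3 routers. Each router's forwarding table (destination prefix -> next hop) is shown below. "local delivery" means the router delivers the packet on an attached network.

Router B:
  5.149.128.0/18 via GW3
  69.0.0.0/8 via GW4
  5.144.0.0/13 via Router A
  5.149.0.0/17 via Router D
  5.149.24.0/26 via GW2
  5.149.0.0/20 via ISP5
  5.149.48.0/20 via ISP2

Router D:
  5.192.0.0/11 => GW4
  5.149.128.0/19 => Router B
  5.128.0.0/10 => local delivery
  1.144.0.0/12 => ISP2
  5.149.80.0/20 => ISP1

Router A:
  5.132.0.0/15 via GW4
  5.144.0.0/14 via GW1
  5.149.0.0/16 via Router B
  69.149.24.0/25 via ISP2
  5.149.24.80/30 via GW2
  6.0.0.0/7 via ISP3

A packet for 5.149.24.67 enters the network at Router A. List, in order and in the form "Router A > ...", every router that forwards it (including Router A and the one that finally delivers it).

At Router A: longest match for 5.149.24.67 is 5.149.0.0/16 -> Router B
At Router B: longest match for 5.149.24.67 is 5.149.0.0/17 -> Router D
At Router D: longest match for 5.149.24.67 is 5.128.0.0/10 -> local delivery

Router A > Router B > Router D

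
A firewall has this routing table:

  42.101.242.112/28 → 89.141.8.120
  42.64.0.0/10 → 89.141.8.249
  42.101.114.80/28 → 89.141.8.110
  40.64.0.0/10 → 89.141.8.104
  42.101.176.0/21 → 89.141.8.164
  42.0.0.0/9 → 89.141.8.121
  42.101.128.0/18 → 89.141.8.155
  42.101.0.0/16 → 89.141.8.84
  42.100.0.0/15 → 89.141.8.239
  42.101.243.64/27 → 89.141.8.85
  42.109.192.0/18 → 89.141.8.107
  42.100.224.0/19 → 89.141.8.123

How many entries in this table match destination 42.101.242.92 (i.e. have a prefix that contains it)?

Prefixes containing 42.101.242.92:
  42.0.0.0/9 (42.0.0.0 - 42.127.255.255)
  42.64.0.0/10 (42.64.0.0 - 42.127.255.255)
  42.100.0.0/15 (42.100.0.0 - 42.101.255.255)
  42.101.0.0/16 (42.101.0.0 - 42.101.255.255)
Total matching entries: 4.

4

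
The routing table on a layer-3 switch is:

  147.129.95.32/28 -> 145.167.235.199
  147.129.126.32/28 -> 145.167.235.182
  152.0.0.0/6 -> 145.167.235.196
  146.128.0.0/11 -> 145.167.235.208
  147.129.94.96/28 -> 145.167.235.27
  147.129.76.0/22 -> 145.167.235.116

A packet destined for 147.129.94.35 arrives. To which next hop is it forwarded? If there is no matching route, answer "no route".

no route

No entry's prefix contains 147.129.94.35; there is no default route.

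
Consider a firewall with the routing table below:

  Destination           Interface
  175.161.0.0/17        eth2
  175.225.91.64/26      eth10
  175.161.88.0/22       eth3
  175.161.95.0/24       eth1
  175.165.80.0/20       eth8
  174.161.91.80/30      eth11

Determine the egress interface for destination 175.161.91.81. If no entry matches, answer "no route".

eth3

Routes whose prefix contains 175.161.91.81:
  175.161.0.0/17 (175.161.0.0 - 175.161.127.255) -> eth2
  175.161.88.0/22 (175.161.88.0 - 175.161.91.255) -> eth3
More-specific entries that do NOT match:
  174.161.91.80/30 (174.161.91.80 - 174.161.91.83) does not contain 175.161.91.81
  175.225.91.64/26 (175.225.91.64 - 175.225.91.127) does not contain 175.161.91.81
  175.161.95.0/24 (175.161.95.0 - 175.161.95.255) does not contain 175.161.91.81
Longest matching prefix is /22 -> interface eth3.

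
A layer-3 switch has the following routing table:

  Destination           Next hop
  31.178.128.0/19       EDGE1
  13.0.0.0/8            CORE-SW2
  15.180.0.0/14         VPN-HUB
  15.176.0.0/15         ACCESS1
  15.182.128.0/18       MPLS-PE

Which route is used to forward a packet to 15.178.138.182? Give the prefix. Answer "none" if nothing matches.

none

15.178.138.182 is outside every listed prefix and there is no default route.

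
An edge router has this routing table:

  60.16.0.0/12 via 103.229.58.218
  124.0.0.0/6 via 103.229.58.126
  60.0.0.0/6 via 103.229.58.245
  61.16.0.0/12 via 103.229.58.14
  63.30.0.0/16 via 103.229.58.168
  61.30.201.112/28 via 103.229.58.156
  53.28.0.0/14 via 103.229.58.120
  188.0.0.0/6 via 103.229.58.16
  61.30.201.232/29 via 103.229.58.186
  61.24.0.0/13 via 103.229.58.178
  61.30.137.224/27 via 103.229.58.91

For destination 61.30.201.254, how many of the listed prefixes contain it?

3

Prefixes containing 61.30.201.254:
  60.0.0.0/6 (60.0.0.0 - 63.255.255.255)
  61.16.0.0/12 (61.16.0.0 - 61.31.255.255)
  61.24.0.0/13 (61.24.0.0 - 61.31.255.255)
Total matching entries: 3.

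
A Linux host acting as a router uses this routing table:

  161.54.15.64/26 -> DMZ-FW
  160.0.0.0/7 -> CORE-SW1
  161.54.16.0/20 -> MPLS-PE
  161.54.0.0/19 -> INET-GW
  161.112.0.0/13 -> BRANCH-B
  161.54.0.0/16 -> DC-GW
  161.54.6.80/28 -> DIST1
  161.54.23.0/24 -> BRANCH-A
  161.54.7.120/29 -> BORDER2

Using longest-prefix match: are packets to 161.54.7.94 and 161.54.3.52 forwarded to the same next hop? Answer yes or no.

yes

161.54.7.94: longest match 161.54.0.0/19 -> INET-GW
161.54.3.52: longest match 161.54.0.0/19 -> INET-GW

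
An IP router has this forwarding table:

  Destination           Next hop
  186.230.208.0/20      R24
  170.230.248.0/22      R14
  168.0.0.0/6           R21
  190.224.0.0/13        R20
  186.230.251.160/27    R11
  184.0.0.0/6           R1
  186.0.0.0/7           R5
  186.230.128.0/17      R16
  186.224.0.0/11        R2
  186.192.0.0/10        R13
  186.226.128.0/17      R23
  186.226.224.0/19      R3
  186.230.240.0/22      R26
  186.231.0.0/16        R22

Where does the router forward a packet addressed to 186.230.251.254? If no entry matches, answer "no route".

Routes whose prefix contains 186.230.251.254:
  184.0.0.0/6 (184.0.0.0 - 187.255.255.255) -> R1
  186.0.0.0/7 (186.0.0.0 - 187.255.255.255) -> R5
  186.192.0.0/10 (186.192.0.0 - 186.255.255.255) -> R13
  186.224.0.0/11 (186.224.0.0 - 186.255.255.255) -> R2
  186.230.128.0/17 (186.230.128.0 - 186.230.255.255) -> R16
More-specific entries that do NOT match:
  186.230.251.160/27 (186.230.251.160 - 186.230.251.191) does not contain 186.230.251.254
  170.230.248.0/22 (170.230.248.0 - 170.230.251.255) does not contain 186.230.251.254
  186.230.240.0/22 (186.230.240.0 - 186.230.243.255) does not contain 186.230.251.254
  186.230.208.0/20 (186.230.208.0 - 186.230.223.255) does not contain 186.230.251.254
  186.226.224.0/19 (186.226.224.0 - 186.226.255.255) does not contain 186.230.251.254
Longest matching prefix is /17 -> next hop R16.

R16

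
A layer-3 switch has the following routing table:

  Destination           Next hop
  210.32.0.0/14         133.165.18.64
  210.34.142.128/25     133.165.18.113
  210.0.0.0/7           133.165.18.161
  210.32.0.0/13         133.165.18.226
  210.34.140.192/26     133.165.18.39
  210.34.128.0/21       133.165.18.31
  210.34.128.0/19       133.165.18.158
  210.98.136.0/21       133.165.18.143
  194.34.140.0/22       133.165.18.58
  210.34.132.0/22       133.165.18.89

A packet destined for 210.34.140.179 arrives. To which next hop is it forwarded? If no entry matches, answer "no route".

Routes whose prefix contains 210.34.140.179:
  210.0.0.0/7 (210.0.0.0 - 211.255.255.255) -> 133.165.18.161
  210.32.0.0/13 (210.32.0.0 - 210.39.255.255) -> 133.165.18.226
  210.32.0.0/14 (210.32.0.0 - 210.35.255.255) -> 133.165.18.64
  210.34.128.0/19 (210.34.128.0 - 210.34.159.255) -> 133.165.18.158
More-specific entries that do NOT match:
  210.34.140.192/26 (210.34.140.192 - 210.34.140.255) does not contain 210.34.140.179
  210.34.142.128/25 (210.34.142.128 - 210.34.142.255) does not contain 210.34.140.179
  194.34.140.0/22 (194.34.140.0 - 194.34.143.255) does not contain 210.34.140.179
  210.34.132.0/22 (210.34.132.0 - 210.34.135.255) does not contain 210.34.140.179
  210.34.128.0/21 (210.34.128.0 - 210.34.135.255) does not contain 210.34.140.179
  210.98.136.0/21 (210.98.136.0 - 210.98.143.255) does not contain 210.34.140.179
Longest matching prefix is /19 -> next hop 133.165.18.158.

133.165.18.158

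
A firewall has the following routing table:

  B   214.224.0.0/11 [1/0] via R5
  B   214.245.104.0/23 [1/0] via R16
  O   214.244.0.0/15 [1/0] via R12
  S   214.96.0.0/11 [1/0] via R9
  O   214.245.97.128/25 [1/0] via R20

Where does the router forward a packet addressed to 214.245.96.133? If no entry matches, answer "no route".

R12

Routes whose prefix contains 214.245.96.133:
  214.224.0.0/11 (214.224.0.0 - 214.255.255.255) -> R5
  214.244.0.0/15 (214.244.0.0 - 214.245.255.255) -> R12
More-specific entries that do NOT match:
  214.245.97.128/25 (214.245.97.128 - 214.245.97.255) does not contain 214.245.96.133
  214.245.104.0/23 (214.245.104.0 - 214.245.105.255) does not contain 214.245.96.133
Longest matching prefix is /15 -> next hop R12.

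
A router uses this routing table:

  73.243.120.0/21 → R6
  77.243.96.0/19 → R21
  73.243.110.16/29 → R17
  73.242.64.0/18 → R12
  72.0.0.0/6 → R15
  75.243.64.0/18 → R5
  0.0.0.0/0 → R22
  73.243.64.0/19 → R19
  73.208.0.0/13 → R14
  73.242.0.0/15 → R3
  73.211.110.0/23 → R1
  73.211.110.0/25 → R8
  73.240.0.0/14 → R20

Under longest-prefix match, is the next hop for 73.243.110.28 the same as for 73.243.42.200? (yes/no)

73.243.110.28: longest match 73.242.0.0/15 -> R3
73.243.42.200: longest match 73.242.0.0/15 -> R3

yes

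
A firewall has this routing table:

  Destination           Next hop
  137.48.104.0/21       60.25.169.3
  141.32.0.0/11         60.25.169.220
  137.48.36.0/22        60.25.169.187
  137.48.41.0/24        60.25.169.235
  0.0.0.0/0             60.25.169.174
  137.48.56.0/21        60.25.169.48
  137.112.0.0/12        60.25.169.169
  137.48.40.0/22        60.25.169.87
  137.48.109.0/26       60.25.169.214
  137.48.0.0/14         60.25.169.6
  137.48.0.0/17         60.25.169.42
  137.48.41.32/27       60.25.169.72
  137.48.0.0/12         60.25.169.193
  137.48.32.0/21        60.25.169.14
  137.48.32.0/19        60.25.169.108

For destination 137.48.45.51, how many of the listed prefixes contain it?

5

Prefixes containing 137.48.45.51:
  0.0.0.0/0 (default, matches everything)
  137.48.0.0/12 (137.48.0.0 - 137.63.255.255)
  137.48.0.0/14 (137.48.0.0 - 137.51.255.255)
  137.48.0.0/17 (137.48.0.0 - 137.48.127.255)
  137.48.32.0/19 (137.48.32.0 - 137.48.63.255)
Total matching entries: 5.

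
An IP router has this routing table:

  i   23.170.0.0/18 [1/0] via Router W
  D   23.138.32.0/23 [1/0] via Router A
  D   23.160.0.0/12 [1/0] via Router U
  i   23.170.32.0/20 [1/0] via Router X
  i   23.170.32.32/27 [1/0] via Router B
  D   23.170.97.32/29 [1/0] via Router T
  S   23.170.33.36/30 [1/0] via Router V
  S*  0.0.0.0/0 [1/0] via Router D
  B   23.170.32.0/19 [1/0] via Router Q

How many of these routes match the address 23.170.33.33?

5

Prefixes containing 23.170.33.33:
  0.0.0.0/0 (default, matches everything)
  23.160.0.0/12 (23.160.0.0 - 23.175.255.255)
  23.170.0.0/18 (23.170.0.0 - 23.170.63.255)
  23.170.32.0/19 (23.170.32.0 - 23.170.63.255)
  23.170.32.0/20 (23.170.32.0 - 23.170.47.255)
Total matching entries: 5.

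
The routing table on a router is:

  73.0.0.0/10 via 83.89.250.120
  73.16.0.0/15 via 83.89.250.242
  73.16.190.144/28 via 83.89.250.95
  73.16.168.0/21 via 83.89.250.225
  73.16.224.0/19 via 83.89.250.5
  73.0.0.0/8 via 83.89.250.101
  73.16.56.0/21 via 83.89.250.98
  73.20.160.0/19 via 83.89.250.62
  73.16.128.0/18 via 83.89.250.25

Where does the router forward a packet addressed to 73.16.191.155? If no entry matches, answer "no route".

83.89.250.25

Routes whose prefix contains 73.16.191.155:
  73.0.0.0/8 (73.0.0.0 - 73.255.255.255) -> 83.89.250.101
  73.0.0.0/10 (73.0.0.0 - 73.63.255.255) -> 83.89.250.120
  73.16.0.0/15 (73.16.0.0 - 73.17.255.255) -> 83.89.250.242
  73.16.128.0/18 (73.16.128.0 - 73.16.191.255) -> 83.89.250.25
More-specific entries that do NOT match:
  73.16.190.144/28 (73.16.190.144 - 73.16.190.159) does not contain 73.16.191.155
  73.16.168.0/21 (73.16.168.0 - 73.16.175.255) does not contain 73.16.191.155
  73.16.56.0/21 (73.16.56.0 - 73.16.63.255) does not contain 73.16.191.155
  73.16.224.0/19 (73.16.224.0 - 73.16.255.255) does not contain 73.16.191.155
  73.20.160.0/19 (73.20.160.0 - 73.20.191.255) does not contain 73.16.191.155
Longest matching prefix is /18 -> next hop 83.89.250.25.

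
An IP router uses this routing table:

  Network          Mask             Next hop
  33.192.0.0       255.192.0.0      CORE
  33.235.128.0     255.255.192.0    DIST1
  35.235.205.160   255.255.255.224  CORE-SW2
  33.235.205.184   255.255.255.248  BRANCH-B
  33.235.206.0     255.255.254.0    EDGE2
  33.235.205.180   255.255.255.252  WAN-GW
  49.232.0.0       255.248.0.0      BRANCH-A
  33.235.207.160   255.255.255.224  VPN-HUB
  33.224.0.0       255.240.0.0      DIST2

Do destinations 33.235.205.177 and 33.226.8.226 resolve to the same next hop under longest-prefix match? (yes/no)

33.235.205.177: longest match 33.224.0.0/12 -> DIST2
33.226.8.226: longest match 33.224.0.0/12 -> DIST2

yes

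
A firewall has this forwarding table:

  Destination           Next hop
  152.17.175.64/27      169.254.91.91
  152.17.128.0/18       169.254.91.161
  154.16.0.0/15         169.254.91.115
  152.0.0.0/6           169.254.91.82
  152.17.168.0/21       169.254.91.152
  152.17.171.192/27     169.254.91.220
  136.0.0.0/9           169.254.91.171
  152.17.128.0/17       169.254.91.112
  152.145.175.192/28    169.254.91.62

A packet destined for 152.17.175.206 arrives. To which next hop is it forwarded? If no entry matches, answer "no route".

Routes whose prefix contains 152.17.175.206:
  152.0.0.0/6 (152.0.0.0 - 155.255.255.255) -> 169.254.91.82
  152.17.128.0/17 (152.17.128.0 - 152.17.255.255) -> 169.254.91.112
  152.17.128.0/18 (152.17.128.0 - 152.17.191.255) -> 169.254.91.161
  152.17.168.0/21 (152.17.168.0 - 152.17.175.255) -> 169.254.91.152
More-specific entries that do NOT match:
  152.145.175.192/28 (152.145.175.192 - 152.145.175.207) does not contain 152.17.175.206
  152.17.175.64/27 (152.17.175.64 - 152.17.175.95) does not contain 152.17.175.206
  152.17.171.192/27 (152.17.171.192 - 152.17.171.223) does not contain 152.17.175.206
Longest matching prefix is /21 -> next hop 169.254.91.152.

169.254.91.152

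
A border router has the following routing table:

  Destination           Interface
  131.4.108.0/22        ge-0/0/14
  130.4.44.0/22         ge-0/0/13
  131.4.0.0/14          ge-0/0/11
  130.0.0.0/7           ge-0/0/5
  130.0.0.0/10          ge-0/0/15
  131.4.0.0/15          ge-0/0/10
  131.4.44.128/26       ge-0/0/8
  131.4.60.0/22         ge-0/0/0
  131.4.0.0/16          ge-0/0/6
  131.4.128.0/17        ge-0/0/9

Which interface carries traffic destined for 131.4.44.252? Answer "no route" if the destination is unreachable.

Routes whose prefix contains 131.4.44.252:
  130.0.0.0/7 (130.0.0.0 - 131.255.255.255) -> ge-0/0/5
  131.4.0.0/14 (131.4.0.0 - 131.7.255.255) -> ge-0/0/11
  131.4.0.0/15 (131.4.0.0 - 131.5.255.255) -> ge-0/0/10
  131.4.0.0/16 (131.4.0.0 - 131.4.255.255) -> ge-0/0/6
More-specific entries that do NOT match:
  131.4.44.128/26 (131.4.44.128 - 131.4.44.191) does not contain 131.4.44.252
  131.4.108.0/22 (131.4.108.0 - 131.4.111.255) does not contain 131.4.44.252
  130.4.44.0/22 (130.4.44.0 - 130.4.47.255) does not contain 131.4.44.252
  131.4.60.0/22 (131.4.60.0 - 131.4.63.255) does not contain 131.4.44.252
  131.4.128.0/17 (131.4.128.0 - 131.4.255.255) does not contain 131.4.44.252
Longest matching prefix is /16 -> interface ge-0/0/6.

ge-0/0/6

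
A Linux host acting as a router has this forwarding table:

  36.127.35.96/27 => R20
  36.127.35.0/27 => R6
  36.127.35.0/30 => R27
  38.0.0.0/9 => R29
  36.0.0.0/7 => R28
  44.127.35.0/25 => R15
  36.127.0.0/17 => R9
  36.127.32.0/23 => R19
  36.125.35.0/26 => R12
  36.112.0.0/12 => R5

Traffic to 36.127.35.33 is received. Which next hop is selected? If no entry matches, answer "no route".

Routes whose prefix contains 36.127.35.33:
  36.0.0.0/7 (36.0.0.0 - 37.255.255.255) -> R28
  36.112.0.0/12 (36.112.0.0 - 36.127.255.255) -> R5
  36.127.0.0/17 (36.127.0.0 - 36.127.127.255) -> R9
More-specific entries that do NOT match:
  36.127.35.0/30 (36.127.35.0 - 36.127.35.3) does not contain 36.127.35.33
  36.127.35.96/27 (36.127.35.96 - 36.127.35.127) does not contain 36.127.35.33
  36.127.35.0/27 (36.127.35.0 - 36.127.35.31) does not contain 36.127.35.33
  36.125.35.0/26 (36.125.35.0 - 36.125.35.63) does not contain 36.127.35.33
  44.127.35.0/25 (44.127.35.0 - 44.127.35.127) does not contain 36.127.35.33
  36.127.32.0/23 (36.127.32.0 - 36.127.33.255) does not contain 36.127.35.33
Longest matching prefix is /17 -> next hop R9.

R9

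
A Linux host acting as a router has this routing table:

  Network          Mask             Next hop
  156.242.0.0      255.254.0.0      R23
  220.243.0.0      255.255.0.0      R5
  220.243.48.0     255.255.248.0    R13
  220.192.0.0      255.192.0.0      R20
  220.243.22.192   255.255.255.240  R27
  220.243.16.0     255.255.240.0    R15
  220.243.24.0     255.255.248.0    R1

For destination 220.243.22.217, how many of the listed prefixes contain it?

Prefixes containing 220.243.22.217:
  220.192.0.0/10 (220.192.0.0 - 220.255.255.255)
  220.243.0.0/16 (220.243.0.0 - 220.243.255.255)
  220.243.16.0/20 (220.243.16.0 - 220.243.31.255)
Total matching entries: 3.

3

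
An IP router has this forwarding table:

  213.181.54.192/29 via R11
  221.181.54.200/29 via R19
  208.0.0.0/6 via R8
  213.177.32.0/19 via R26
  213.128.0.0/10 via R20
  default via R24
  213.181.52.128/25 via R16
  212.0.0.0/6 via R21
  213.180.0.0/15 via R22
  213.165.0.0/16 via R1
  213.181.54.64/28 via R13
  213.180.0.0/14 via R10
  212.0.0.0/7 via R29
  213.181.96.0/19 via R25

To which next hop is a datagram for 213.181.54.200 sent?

Routes whose prefix contains 213.181.54.200:
  0.0.0.0/0 (default, matches everything) -> R24
  212.0.0.0/6 (212.0.0.0 - 215.255.255.255) -> R21
  212.0.0.0/7 (212.0.0.0 - 213.255.255.255) -> R29
  213.128.0.0/10 (213.128.0.0 - 213.191.255.255) -> R20
  213.180.0.0/14 (213.180.0.0 - 213.183.255.255) -> R10
  213.180.0.0/15 (213.180.0.0 - 213.181.255.255) -> R22
More-specific entries that do NOT match:
  213.181.54.192/29 (213.181.54.192 - 213.181.54.199) does not contain 213.181.54.200
  221.181.54.200/29 (221.181.54.200 - 221.181.54.207) does not contain 213.181.54.200
  213.181.54.64/28 (213.181.54.64 - 213.181.54.79) does not contain 213.181.54.200
  213.181.52.128/25 (213.181.52.128 - 213.181.52.255) does not contain 213.181.54.200
  213.177.32.0/19 (213.177.32.0 - 213.177.63.255) does not contain 213.181.54.200
  213.181.96.0/19 (213.181.96.0 - 213.181.127.255) does not contain 213.181.54.200
  213.165.0.0/16 (213.165.0.0 - 213.165.255.255) does not contain 213.181.54.200
Longest matching prefix is /15 -> next hop R22.

R22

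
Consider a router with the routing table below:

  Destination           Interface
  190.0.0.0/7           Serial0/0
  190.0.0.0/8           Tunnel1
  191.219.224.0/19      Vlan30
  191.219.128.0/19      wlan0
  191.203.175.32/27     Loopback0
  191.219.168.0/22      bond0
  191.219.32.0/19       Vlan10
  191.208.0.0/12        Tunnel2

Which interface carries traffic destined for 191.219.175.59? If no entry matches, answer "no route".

Routes whose prefix contains 191.219.175.59:
  190.0.0.0/7 (190.0.0.0 - 191.255.255.255) -> Serial0/0
  191.208.0.0/12 (191.208.0.0 - 191.223.255.255) -> Tunnel2
More-specific entries that do NOT match:
  191.203.175.32/27 (191.203.175.32 - 191.203.175.63) does not contain 191.219.175.59
  191.219.168.0/22 (191.219.168.0 - 191.219.171.255) does not contain 191.219.175.59
  191.219.224.0/19 (191.219.224.0 - 191.219.255.255) does not contain 191.219.175.59
  191.219.128.0/19 (191.219.128.0 - 191.219.159.255) does not contain 191.219.175.59
  191.219.32.0/19 (191.219.32.0 - 191.219.63.255) does not contain 191.219.175.59
Longest matching prefix is /12 -> interface Tunnel2.

Tunnel2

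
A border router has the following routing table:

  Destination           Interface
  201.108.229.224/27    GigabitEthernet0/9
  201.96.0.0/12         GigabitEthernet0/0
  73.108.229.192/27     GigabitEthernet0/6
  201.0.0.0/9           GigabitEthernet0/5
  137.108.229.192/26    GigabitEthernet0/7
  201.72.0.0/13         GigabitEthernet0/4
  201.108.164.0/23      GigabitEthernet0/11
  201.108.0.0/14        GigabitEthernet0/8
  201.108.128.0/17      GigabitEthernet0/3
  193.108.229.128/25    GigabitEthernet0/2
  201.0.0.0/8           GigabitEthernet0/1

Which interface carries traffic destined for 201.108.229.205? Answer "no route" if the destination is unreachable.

GigabitEthernet0/3

Routes whose prefix contains 201.108.229.205:
  201.0.0.0/8 (201.0.0.0 - 201.255.255.255) -> GigabitEthernet0/1
  201.0.0.0/9 (201.0.0.0 - 201.127.255.255) -> GigabitEthernet0/5
  201.96.0.0/12 (201.96.0.0 - 201.111.255.255) -> GigabitEthernet0/0
  201.108.0.0/14 (201.108.0.0 - 201.111.255.255) -> GigabitEthernet0/8
  201.108.128.0/17 (201.108.128.0 - 201.108.255.255) -> GigabitEthernet0/3
More-specific entries that do NOT match:
  201.108.229.224/27 (201.108.229.224 - 201.108.229.255) does not contain 201.108.229.205
  73.108.229.192/27 (73.108.229.192 - 73.108.229.223) does not contain 201.108.229.205
  137.108.229.192/26 (137.108.229.192 - 137.108.229.255) does not contain 201.108.229.205
  193.108.229.128/25 (193.108.229.128 - 193.108.229.255) does not contain 201.108.229.205
  201.108.164.0/23 (201.108.164.0 - 201.108.165.255) does not contain 201.108.229.205
Longest matching prefix is /17 -> interface GigabitEthernet0/3.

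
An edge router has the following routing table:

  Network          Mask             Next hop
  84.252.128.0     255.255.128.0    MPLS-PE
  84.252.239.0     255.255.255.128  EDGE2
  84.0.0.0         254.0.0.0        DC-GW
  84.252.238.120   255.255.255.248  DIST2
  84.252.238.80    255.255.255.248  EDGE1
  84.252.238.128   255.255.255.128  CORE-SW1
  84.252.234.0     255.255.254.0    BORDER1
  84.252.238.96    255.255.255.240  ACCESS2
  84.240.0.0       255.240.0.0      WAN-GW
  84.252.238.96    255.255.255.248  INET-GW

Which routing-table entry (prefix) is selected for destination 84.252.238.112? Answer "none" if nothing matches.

Entries matching 84.252.238.112:
  84.0.0.0/7 (84.0.0.0 - 85.255.255.255)
  84.240.0.0/12 (84.240.0.0 - 84.255.255.255)
  84.252.128.0/17 (84.252.128.0 - 84.252.255.255)
Most specific is 84.252.128.0/17.

84.252.128.0/17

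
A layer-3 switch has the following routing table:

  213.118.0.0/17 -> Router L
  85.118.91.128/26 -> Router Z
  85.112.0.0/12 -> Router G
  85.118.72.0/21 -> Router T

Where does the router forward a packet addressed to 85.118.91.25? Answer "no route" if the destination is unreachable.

Router G

Routes whose prefix contains 85.118.91.25:
  85.112.0.0/12 (85.112.0.0 - 85.127.255.255) -> Router G
More-specific entries that do NOT match:
  85.118.91.128/26 (85.118.91.128 - 85.118.91.191) does not contain 85.118.91.25
  85.118.72.0/21 (85.118.72.0 - 85.118.79.255) does not contain 85.118.91.25
  213.118.0.0/17 (213.118.0.0 - 213.118.127.255) does not contain 85.118.91.25
Longest matching prefix is /12 -> next hop Router G.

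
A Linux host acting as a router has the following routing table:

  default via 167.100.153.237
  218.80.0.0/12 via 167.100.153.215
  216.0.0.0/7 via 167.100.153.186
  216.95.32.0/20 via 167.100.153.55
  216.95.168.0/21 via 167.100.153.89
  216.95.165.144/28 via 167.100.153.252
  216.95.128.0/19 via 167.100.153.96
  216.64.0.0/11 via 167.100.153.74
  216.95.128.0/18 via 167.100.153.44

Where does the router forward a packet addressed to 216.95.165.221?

Routes whose prefix contains 216.95.165.221:
  0.0.0.0/0 (default, matches everything) -> 167.100.153.237
  216.0.0.0/7 (216.0.0.0 - 217.255.255.255) -> 167.100.153.186
  216.64.0.0/11 (216.64.0.0 - 216.95.255.255) -> 167.100.153.74
  216.95.128.0/18 (216.95.128.0 - 216.95.191.255) -> 167.100.153.44
More-specific entries that do NOT match:
  216.95.165.144/28 (216.95.165.144 - 216.95.165.159) does not contain 216.95.165.221
  216.95.168.0/21 (216.95.168.0 - 216.95.175.255) does not contain 216.95.165.221
  216.95.32.0/20 (216.95.32.0 - 216.95.47.255) does not contain 216.95.165.221
  216.95.128.0/19 (216.95.128.0 - 216.95.159.255) does not contain 216.95.165.221
Longest matching prefix is /18 -> next hop 167.100.153.44.

167.100.153.44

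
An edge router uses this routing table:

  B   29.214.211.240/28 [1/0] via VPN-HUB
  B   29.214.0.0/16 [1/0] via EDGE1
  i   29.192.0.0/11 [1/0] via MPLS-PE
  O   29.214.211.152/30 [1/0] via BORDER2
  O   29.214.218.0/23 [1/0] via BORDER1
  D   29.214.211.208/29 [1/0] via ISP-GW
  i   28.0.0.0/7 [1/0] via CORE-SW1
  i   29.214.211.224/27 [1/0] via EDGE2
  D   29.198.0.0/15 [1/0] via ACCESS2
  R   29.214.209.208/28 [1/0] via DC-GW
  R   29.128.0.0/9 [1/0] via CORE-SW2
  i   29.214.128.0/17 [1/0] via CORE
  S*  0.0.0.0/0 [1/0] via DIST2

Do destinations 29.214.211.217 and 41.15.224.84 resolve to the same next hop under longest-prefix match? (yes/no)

no

29.214.211.217: longest match 29.214.128.0/17 -> CORE
41.15.224.84: longest match 0.0.0.0/0 -> DIST2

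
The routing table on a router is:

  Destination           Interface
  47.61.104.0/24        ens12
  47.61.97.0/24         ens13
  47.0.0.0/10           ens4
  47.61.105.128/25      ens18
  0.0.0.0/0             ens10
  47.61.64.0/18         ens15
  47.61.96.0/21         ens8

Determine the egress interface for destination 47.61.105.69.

Routes whose prefix contains 47.61.105.69:
  0.0.0.0/0 (default, matches everything) -> ens10
  47.0.0.0/10 (47.0.0.0 - 47.63.255.255) -> ens4
  47.61.64.0/18 (47.61.64.0 - 47.61.127.255) -> ens15
More-specific entries that do NOT match:
  47.61.105.128/25 (47.61.105.128 - 47.61.105.255) does not contain 47.61.105.69
  47.61.104.0/24 (47.61.104.0 - 47.61.104.255) does not contain 47.61.105.69
  47.61.97.0/24 (47.61.97.0 - 47.61.97.255) does not contain 47.61.105.69
  47.61.96.0/21 (47.61.96.0 - 47.61.103.255) does not contain 47.61.105.69
Longest matching prefix is /18 -> interface ens15.

ens15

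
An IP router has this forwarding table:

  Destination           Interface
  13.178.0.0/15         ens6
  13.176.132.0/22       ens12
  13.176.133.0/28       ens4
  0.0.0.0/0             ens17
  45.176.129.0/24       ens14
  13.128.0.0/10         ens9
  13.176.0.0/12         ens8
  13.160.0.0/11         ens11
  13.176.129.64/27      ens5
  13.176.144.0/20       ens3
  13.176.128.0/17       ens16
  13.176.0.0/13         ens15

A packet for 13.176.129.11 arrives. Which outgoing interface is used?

Routes whose prefix contains 13.176.129.11:
  0.0.0.0/0 (default, matches everything) -> ens17
  13.128.0.0/10 (13.128.0.0 - 13.191.255.255) -> ens9
  13.160.0.0/11 (13.160.0.0 - 13.191.255.255) -> ens11
  13.176.0.0/12 (13.176.0.0 - 13.191.255.255) -> ens8
  13.176.0.0/13 (13.176.0.0 - 13.183.255.255) -> ens15
  13.176.128.0/17 (13.176.128.0 - 13.176.255.255) -> ens16
More-specific entries that do NOT match:
  13.176.133.0/28 (13.176.133.0 - 13.176.133.15) does not contain 13.176.129.11
  13.176.129.64/27 (13.176.129.64 - 13.176.129.95) does not contain 13.176.129.11
  45.176.129.0/24 (45.176.129.0 - 45.176.129.255) does not contain 13.176.129.11
  13.176.132.0/22 (13.176.132.0 - 13.176.135.255) does not contain 13.176.129.11
  13.176.144.0/20 (13.176.144.0 - 13.176.159.255) does not contain 13.176.129.11
Longest matching prefix is /17 -> interface ens16.

ens16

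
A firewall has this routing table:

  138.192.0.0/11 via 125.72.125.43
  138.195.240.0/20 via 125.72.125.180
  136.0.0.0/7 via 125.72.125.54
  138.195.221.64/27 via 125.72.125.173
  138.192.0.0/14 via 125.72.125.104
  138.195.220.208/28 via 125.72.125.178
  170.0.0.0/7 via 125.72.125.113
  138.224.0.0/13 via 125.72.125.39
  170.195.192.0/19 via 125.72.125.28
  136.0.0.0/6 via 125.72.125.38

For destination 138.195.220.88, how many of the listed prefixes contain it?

Prefixes containing 138.195.220.88:
  136.0.0.0/6 (136.0.0.0 - 139.255.255.255)
  138.192.0.0/11 (138.192.0.0 - 138.223.255.255)
  138.192.0.0/14 (138.192.0.0 - 138.195.255.255)
Total matching entries: 3.

3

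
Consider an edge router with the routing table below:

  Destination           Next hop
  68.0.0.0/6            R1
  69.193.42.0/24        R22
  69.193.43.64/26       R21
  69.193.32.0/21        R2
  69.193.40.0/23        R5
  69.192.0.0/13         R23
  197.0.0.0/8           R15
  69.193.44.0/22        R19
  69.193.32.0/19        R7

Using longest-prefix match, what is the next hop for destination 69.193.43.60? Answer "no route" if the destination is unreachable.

Routes whose prefix contains 69.193.43.60:
  68.0.0.0/6 (68.0.0.0 - 71.255.255.255) -> R1
  69.192.0.0/13 (69.192.0.0 - 69.199.255.255) -> R23
  69.193.32.0/19 (69.193.32.0 - 69.193.63.255) -> R7
More-specific entries that do NOT match:
  69.193.43.64/26 (69.193.43.64 - 69.193.43.127) does not contain 69.193.43.60
  69.193.42.0/24 (69.193.42.0 - 69.193.42.255) does not contain 69.193.43.60
  69.193.40.0/23 (69.193.40.0 - 69.193.41.255) does not contain 69.193.43.60
  69.193.44.0/22 (69.193.44.0 - 69.193.47.255) does not contain 69.193.43.60
  69.193.32.0/21 (69.193.32.0 - 69.193.39.255) does not contain 69.193.43.60
Longest matching prefix is /19 -> next hop R7.

R7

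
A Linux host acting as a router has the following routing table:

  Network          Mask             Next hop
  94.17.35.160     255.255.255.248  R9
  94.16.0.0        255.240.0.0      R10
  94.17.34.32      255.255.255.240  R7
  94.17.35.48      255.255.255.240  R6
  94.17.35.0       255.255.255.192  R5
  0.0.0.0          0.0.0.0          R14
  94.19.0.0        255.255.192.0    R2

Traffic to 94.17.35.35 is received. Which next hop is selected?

R5

Routes whose prefix contains 94.17.35.35:
  0.0.0.0/0 (default, matches everything) -> R14
  94.16.0.0/12 (94.16.0.0 - 94.31.255.255) -> R10
  94.17.35.0/26 (94.17.35.0 - 94.17.35.63) -> R5
More-specific entries that do NOT match:
  94.17.35.160/29 (94.17.35.160 - 94.17.35.167) does not contain 94.17.35.35
  94.17.34.32/28 (94.17.34.32 - 94.17.34.47) does not contain 94.17.35.35
  94.17.35.48/28 (94.17.35.48 - 94.17.35.63) does not contain 94.17.35.35
Longest matching prefix is /26 -> next hop R5.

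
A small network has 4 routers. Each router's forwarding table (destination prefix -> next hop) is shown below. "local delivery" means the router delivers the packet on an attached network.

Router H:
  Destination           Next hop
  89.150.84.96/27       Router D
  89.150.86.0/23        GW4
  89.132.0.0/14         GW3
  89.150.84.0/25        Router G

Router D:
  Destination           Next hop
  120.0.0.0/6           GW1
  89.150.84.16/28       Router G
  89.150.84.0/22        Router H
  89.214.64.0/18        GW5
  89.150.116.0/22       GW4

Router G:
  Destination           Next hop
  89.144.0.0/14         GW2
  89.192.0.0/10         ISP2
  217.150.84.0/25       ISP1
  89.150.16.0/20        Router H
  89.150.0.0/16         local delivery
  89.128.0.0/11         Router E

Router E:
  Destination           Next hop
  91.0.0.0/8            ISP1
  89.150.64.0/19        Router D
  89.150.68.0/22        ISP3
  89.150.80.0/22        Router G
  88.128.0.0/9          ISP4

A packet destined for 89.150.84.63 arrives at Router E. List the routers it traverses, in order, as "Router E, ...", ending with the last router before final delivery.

At Router E: longest match for 89.150.84.63 is 89.150.64.0/19 -> Router D
At Router D: longest match for 89.150.84.63 is 89.150.84.0/22 -> Router H
At Router H: longest match for 89.150.84.63 is 89.150.84.0/25 -> Router G
At Router G: longest match for 89.150.84.63 is 89.150.0.0/16 -> local delivery

Router E, Router D, Router H, Router G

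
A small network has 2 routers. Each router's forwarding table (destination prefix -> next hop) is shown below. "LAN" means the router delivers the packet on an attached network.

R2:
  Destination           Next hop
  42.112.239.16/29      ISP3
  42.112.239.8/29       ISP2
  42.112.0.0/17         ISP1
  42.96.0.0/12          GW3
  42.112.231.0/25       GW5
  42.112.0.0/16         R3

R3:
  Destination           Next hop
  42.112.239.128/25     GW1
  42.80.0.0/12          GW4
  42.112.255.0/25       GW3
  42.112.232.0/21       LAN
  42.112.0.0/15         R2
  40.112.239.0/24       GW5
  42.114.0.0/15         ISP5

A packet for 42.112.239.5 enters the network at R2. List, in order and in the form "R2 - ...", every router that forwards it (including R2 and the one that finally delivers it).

At R2: longest match for 42.112.239.5 is 42.112.0.0/16 -> R3
At R3: longest match for 42.112.239.5 is 42.112.232.0/21 -> LAN

R2 - R3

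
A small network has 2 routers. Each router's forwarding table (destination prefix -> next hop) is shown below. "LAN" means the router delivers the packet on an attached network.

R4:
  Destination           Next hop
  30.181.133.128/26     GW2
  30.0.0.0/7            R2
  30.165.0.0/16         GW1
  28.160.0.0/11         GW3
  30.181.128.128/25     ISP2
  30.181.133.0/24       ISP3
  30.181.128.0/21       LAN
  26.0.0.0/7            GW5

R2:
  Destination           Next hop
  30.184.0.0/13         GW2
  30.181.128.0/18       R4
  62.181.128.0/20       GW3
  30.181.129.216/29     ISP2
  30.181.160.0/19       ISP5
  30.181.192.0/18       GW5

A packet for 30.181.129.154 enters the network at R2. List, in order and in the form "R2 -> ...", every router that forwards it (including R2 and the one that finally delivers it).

R2 -> R4

At R2: longest match for 30.181.129.154 is 30.181.128.0/18 -> R4
At R4: longest match for 30.181.129.154 is 30.181.128.0/21 -> LAN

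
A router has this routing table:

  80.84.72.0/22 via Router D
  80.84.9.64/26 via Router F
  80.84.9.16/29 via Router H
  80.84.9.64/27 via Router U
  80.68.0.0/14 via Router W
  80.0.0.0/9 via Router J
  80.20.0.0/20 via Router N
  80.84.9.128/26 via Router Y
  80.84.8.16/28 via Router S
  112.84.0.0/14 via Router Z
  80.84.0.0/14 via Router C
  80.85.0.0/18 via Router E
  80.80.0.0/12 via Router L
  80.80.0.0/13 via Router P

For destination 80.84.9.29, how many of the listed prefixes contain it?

4

Prefixes containing 80.84.9.29:
  80.0.0.0/9 (80.0.0.0 - 80.127.255.255)
  80.80.0.0/12 (80.80.0.0 - 80.95.255.255)
  80.80.0.0/13 (80.80.0.0 - 80.87.255.255)
  80.84.0.0/14 (80.84.0.0 - 80.87.255.255)
Total matching entries: 4.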